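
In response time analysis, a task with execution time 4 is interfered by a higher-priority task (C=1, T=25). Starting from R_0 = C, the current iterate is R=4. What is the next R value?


R_next = C + ceil(R_prev / T_hp) * C_hp
ceil(4 / 25) = ceil(0.16) = 1
Interference = 1 * 1 = 1
R_next = 4 + 1 = 5

5


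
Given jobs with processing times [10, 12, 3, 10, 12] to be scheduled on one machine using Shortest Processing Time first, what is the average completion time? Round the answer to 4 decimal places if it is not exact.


Sort jobs by processing time (SPT order): [3, 10, 10, 12, 12]
Compute completion times sequentially:
  Job 1: processing = 3, completes at 3
  Job 2: processing = 10, completes at 13
  Job 3: processing = 10, completes at 23
  Job 4: processing = 12, completes at 35
  Job 5: processing = 12, completes at 47
Sum of completion times = 121
Average completion time = 121/5 = 24.2

24.2


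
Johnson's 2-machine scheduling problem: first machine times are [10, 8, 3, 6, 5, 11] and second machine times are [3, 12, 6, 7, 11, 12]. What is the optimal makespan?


Apply Johnson's rule:
  Group 1 (a <= b): [(3, 3, 6), (5, 5, 11), (4, 6, 7), (2, 8, 12), (6, 11, 12)]
  Group 2 (a > b): [(1, 10, 3)]
Optimal job order: [3, 5, 4, 2, 6, 1]
Schedule:
  Job 3: M1 done at 3, M2 done at 9
  Job 5: M1 done at 8, M2 done at 20
  Job 4: M1 done at 14, M2 done at 27
  Job 2: M1 done at 22, M2 done at 39
  Job 6: M1 done at 33, M2 done at 51
  Job 1: M1 done at 43, M2 done at 54
Makespan = 54

54


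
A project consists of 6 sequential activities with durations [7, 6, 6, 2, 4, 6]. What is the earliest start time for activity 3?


Activity 3 starts after activities 1 through 2 complete.
Predecessor durations: [7, 6]
ES = 7 + 6 = 13

13


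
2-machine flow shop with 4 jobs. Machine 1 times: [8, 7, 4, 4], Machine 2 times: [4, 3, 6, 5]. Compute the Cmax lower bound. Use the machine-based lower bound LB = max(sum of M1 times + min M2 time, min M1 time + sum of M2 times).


LB1 = sum(M1 times) + min(M2 times) = 23 + 3 = 26
LB2 = min(M1 times) + sum(M2 times) = 4 + 18 = 22
Lower bound = max(LB1, LB2) = max(26, 22) = 26

26


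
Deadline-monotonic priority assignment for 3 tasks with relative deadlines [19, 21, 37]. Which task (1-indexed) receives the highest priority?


Sort tasks by relative deadline (ascending):
  Task 1: deadline = 19
  Task 2: deadline = 21
  Task 3: deadline = 37
Priority order (highest first): [1, 2, 3]
Highest priority task = 1

1


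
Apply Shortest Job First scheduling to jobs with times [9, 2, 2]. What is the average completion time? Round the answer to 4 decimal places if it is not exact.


SJF order (ascending): [2, 2, 9]
Completion times:
  Job 1: burst=2, C=2
  Job 2: burst=2, C=4
  Job 3: burst=9, C=13
Average completion = 19/3 = 6.3333

6.3333


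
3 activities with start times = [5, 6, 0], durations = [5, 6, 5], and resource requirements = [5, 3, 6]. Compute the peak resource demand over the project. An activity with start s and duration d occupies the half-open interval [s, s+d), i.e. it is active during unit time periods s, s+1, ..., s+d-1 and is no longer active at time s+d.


Each activity i is active on [start_i, start_i + duration_i).
Compute total resource usage per time slot:
  t=0: active resources = [6], total = 6
  t=1: active resources = [6], total = 6
  t=2: active resources = [6], total = 6
  t=3: active resources = [6], total = 6
  t=4: active resources = [6], total = 6
  t=5: active resources = [5], total = 5
  t=6: active resources = [5, 3], total = 8
  t=7: active resources = [5, 3], total = 8
  t=8: active resources = [5, 3], total = 8
  t=9: active resources = [5, 3], total = 8
  t=10: active resources = [3], total = 3
  t=11: active resources = [3], total = 3
Peak resource demand = 8

8


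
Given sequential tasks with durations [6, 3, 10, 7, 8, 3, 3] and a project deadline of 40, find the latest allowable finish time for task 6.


LF(activity 6) = deadline - sum of successor durations
Successors: activities 7 through 7 with durations [3]
Sum of successor durations = 3
LF = 40 - 3 = 37

37


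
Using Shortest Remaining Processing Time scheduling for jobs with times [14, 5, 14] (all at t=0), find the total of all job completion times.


Since all jobs arrive at t=0, SRPT equals SPT ordering.
SPT order: [5, 14, 14]
Completion times:
  Job 1: p=5, C=5
  Job 2: p=14, C=19
  Job 3: p=14, C=33
Total completion time = 5 + 19 + 33 = 57

57


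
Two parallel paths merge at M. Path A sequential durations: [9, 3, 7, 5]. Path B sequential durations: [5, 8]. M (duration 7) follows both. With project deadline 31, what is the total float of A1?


Forward pass: ES(A1) = sum of predecessors on chain A = 0
EF = ES + duration = 0 + 9 = 9
Backward pass: LF(M) = deadline = 31; LS(M) = 31 - 7 = 24
LF(A1) = LS(M) - sum(successors on chain A) = 24 - 15 = 9
LS = LF - duration = 9 - 9 = 0
Total float = LS - ES = 0 - 0 = 0

0


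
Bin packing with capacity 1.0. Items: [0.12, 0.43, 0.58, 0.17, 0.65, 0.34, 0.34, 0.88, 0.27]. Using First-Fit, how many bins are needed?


Place items sequentially using First-Fit:
  Item 0.12 -> new Bin 1
  Item 0.43 -> Bin 1 (now 0.55)
  Item 0.58 -> new Bin 2
  Item 0.17 -> Bin 1 (now 0.72)
  Item 0.65 -> new Bin 3
  Item 0.34 -> Bin 2 (now 0.92)
  Item 0.34 -> Bin 3 (now 0.99)
  Item 0.88 -> new Bin 4
  Item 0.27 -> Bin 1 (now 0.99)
Total bins used = 4

4


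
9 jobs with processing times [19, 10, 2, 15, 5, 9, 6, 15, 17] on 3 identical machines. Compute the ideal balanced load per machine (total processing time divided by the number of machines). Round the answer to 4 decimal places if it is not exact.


Total processing time = 19 + 10 + 2 + 15 + 5 + 9 + 6 + 15 + 17 = 98
Number of machines = 3
Ideal balanced load = 98 / 3 = 32.6667

32.6667


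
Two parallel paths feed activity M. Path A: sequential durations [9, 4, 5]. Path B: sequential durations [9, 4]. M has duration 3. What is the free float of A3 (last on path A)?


ES(A3) = sum of predecessors on chain A = 13
EF(A3) = ES + duration = 13 + 5 = 18
Successor of A3 is M. ES(M) = max(sum(A), sum(B)) = max(18, 13) = 18
Free float = ES(successor) - EF(current) = 18 - 18 = 0

0


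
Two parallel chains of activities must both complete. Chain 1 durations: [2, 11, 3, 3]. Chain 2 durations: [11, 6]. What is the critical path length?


Path A total = 2 + 11 + 3 + 3 = 19
Path B total = 11 + 6 = 17
Critical path = longest path = max(19, 17) = 19

19


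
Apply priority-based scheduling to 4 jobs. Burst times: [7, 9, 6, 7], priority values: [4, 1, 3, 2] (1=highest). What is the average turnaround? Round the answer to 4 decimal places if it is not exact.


Sort by priority (ascending = highest first):
Order: [(1, 9), (2, 7), (3, 6), (4, 7)]
Completion times:
  Priority 1, burst=9, C=9
  Priority 2, burst=7, C=16
  Priority 3, burst=6, C=22
  Priority 4, burst=7, C=29
Average turnaround = 76/4 = 19.0

19.0


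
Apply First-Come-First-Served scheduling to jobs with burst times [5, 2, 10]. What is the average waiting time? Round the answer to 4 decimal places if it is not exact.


FCFS order (as given): [5, 2, 10]
Waiting times:
  Job 1: wait = 0
  Job 2: wait = 5
  Job 3: wait = 7
Sum of waiting times = 12
Average waiting time = 12/3 = 4.0

4.0


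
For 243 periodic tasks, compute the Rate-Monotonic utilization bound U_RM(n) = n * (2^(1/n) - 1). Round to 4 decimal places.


Compute 2^(1/243) = 1.0028565297
Subtract 1: 1.0028565297 - 1 = 0.0028565297
Multiply by n: 243 * 0.0028565297 = 0.6941367171
Round to 4 dp: 0.6941

0.6941


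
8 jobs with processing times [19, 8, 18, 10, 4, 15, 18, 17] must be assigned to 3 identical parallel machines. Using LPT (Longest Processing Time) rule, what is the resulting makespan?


Sort jobs in decreasing order (LPT): [19, 18, 18, 17, 15, 10, 8, 4]
Assign each job to the least loaded machine:
  Machine 1: jobs [19, 10, 8], load = 37
  Machine 2: jobs [18, 17], load = 35
  Machine 3: jobs [18, 15, 4], load = 37
Makespan = max load = 37

37


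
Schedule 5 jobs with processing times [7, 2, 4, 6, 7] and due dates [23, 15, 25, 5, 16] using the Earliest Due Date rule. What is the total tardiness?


Sort by due date (EDD order): [(6, 5), (2, 15), (7, 16), (7, 23), (4, 25)]
Compute completion times and tardiness:
  Job 1: p=6, d=5, C=6, tardiness=max(0,6-5)=1
  Job 2: p=2, d=15, C=8, tardiness=max(0,8-15)=0
  Job 3: p=7, d=16, C=15, tardiness=max(0,15-16)=0
  Job 4: p=7, d=23, C=22, tardiness=max(0,22-23)=0
  Job 5: p=4, d=25, C=26, tardiness=max(0,26-25)=1
Total tardiness = 2

2


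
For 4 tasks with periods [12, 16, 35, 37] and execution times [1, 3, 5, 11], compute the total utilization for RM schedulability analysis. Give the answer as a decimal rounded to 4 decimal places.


Compute individual utilizations (exact fractions):
  Task 1: C/T = 1/12 (approx. 0.0833)
  Task 2: C/T = 3/16 (approx. 0.1875)
  Task 3: C/T = 5/35 = 1/7 (approx. 0.1429)
  Task 4: C/T = 11/37 (approx. 0.2973)
Total utilization U = 1/12 + 3/16 + 1/7 + 11/37 = 8839/12432
Rounded to 4 decimal places: U = 0.7110
RM (Liu & Layland) bound for 4 tasks = 0.756828; compare with U = 8839/12432 (approx. 0.710988)
U <= bound, so schedulable by RM sufficient condition.

0.7110


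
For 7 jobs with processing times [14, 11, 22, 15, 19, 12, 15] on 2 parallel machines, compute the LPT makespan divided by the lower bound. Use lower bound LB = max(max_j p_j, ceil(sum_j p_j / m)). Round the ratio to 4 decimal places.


LPT order: [22, 19, 15, 15, 14, 12, 11]
Machine loads after assignment: [49, 59]
LPT makespan = 59
Lower bound = max(max_job, ceil(total/2)) = max(22, 54) = 54
Ratio = 59 / 54 = 1.0926

1.0926


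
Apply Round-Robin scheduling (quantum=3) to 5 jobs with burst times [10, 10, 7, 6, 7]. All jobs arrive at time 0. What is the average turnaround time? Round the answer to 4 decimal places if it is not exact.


Time quantum = 3
Execution trace:
  J1 runs 3 units, time = 3
  J2 runs 3 units, time = 6
  J3 runs 3 units, time = 9
  J4 runs 3 units, time = 12
  J5 runs 3 units, time = 15
  J1 runs 3 units, time = 18
  J2 runs 3 units, time = 21
  J3 runs 3 units, time = 24
  J4 runs 3 units, time = 27
  J5 runs 3 units, time = 30
  J1 runs 3 units, time = 33
  J2 runs 3 units, time = 36
  J3 runs 1 units, time = 37
  J5 runs 1 units, time = 38
  J1 runs 1 units, time = 39
  J2 runs 1 units, time = 40
Finish times: [39, 40, 37, 27, 38]
Average turnaround = 181/5 = 36.2

36.2


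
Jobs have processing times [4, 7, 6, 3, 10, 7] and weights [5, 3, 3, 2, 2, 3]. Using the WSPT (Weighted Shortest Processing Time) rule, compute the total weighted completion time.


Compute p/w ratios and sort ascending (WSPT): [(4, 5), (3, 2), (6, 3), (7, 3), (7, 3), (10, 2)]
Compute weighted completion times:
  Job (p=4,w=5): C=4, w*C=5*4=20
  Job (p=3,w=2): C=7, w*C=2*7=14
  Job (p=6,w=3): C=13, w*C=3*13=39
  Job (p=7,w=3): C=20, w*C=3*20=60
  Job (p=7,w=3): C=27, w*C=3*27=81
  Job (p=10,w=2): C=37, w*C=2*37=74
Total weighted completion time = 288

288


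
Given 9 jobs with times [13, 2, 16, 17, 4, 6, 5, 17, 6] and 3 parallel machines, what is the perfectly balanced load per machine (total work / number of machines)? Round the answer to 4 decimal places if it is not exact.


Total processing time = 13 + 2 + 16 + 17 + 4 + 6 + 5 + 17 + 6 = 86
Number of machines = 3
Ideal balanced load = 86 / 3 = 28.6667

28.6667


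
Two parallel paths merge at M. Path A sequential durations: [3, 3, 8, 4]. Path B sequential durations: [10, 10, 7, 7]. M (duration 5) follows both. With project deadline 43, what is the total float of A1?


Forward pass: ES(A1) = sum of predecessors on chain A = 0
EF = ES + duration = 0 + 3 = 3
Backward pass: LF(M) = deadline = 43; LS(M) = 43 - 5 = 38
LF(A1) = LS(M) - sum(successors on chain A) = 38 - 15 = 23
LS = LF - duration = 23 - 3 = 20
Total float = LS - ES = 20 - 0 = 20

20


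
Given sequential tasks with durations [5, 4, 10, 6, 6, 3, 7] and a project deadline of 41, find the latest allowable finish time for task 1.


LF(activity 1) = deadline - sum of successor durations
Successors: activities 2 through 7 with durations [4, 10, 6, 6, 3, 7]
Sum of successor durations = 36
LF = 41 - 36 = 5

5


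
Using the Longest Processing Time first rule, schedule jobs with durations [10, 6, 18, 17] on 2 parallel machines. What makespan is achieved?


Sort jobs in decreasing order (LPT): [18, 17, 10, 6]
Assign each job to the least loaded machine:
  Machine 1: jobs [18, 6], load = 24
  Machine 2: jobs [17, 10], load = 27
Makespan = max load = 27

27


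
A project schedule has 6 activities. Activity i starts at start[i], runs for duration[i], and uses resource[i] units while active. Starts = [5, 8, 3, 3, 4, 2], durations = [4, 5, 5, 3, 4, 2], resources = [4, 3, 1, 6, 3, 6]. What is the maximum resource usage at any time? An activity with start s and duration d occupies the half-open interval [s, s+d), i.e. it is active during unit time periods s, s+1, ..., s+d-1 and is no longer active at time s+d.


Each activity i is active on [start_i, start_i + duration_i).
Compute total resource usage per time slot:
  t=0: active resources = [], total = 0
  t=1: active resources = [], total = 0
  t=2: active resources = [6], total = 6
  t=3: active resources = [1, 6, 6], total = 13
  t=4: active resources = [1, 6, 3], total = 10
  t=5: active resources = [4, 1, 6, 3], total = 14
  t=6: active resources = [4, 1, 3], total = 8
  t=7: active resources = [4, 1, 3], total = 8
  t=8: active resources = [4, 3], total = 7
  t=9: active resources = [3], total = 3
  t=10: active resources = [3], total = 3
  t=11: active resources = [3], total = 3
  t=12: active resources = [3], total = 3
Peak resource demand = 14

14


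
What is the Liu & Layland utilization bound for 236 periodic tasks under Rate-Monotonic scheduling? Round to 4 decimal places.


Compute 2^(1/236) = 1.0029413817
Subtract 1: 1.0029413817 - 1 = 0.0029413817
Multiply by n: 236 * 0.0029413817 = 0.6941660812
Round to 4 dp: 0.6942

0.6942


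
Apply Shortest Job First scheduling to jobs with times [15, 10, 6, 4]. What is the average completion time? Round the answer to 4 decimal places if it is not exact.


SJF order (ascending): [4, 6, 10, 15]
Completion times:
  Job 1: burst=4, C=4
  Job 2: burst=6, C=10
  Job 3: burst=10, C=20
  Job 4: burst=15, C=35
Average completion = 69/4 = 17.25

17.25


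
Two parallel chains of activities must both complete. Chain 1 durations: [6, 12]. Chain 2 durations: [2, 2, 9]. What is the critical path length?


Path A total = 6 + 12 = 18
Path B total = 2 + 2 + 9 = 13
Critical path = longest path = max(18, 13) = 18

18


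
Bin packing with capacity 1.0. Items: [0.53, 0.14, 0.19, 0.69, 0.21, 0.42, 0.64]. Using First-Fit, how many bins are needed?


Place items sequentially using First-Fit:
  Item 0.53 -> new Bin 1
  Item 0.14 -> Bin 1 (now 0.67)
  Item 0.19 -> Bin 1 (now 0.86)
  Item 0.69 -> new Bin 2
  Item 0.21 -> Bin 2 (now 0.9)
  Item 0.42 -> new Bin 3
  Item 0.64 -> new Bin 4
Total bins used = 4

4


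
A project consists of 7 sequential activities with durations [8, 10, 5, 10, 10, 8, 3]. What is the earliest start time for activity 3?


Activity 3 starts after activities 1 through 2 complete.
Predecessor durations: [8, 10]
ES = 8 + 10 = 18

18


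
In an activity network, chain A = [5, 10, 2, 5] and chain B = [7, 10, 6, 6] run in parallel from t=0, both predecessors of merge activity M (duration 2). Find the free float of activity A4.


ES(A4) = sum of predecessors on chain A = 17
EF(A4) = ES + duration = 17 + 5 = 22
Successor of A4 is M. ES(M) = max(sum(A), sum(B)) = max(22, 29) = 29
Free float = ES(successor) - EF(current) = 29 - 22 = 7

7


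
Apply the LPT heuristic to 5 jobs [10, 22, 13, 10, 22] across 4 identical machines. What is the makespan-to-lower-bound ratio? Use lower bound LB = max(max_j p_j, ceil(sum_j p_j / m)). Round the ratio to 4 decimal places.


LPT order: [22, 22, 13, 10, 10]
Machine loads after assignment: [22, 22, 13, 20]
LPT makespan = 22
Lower bound = max(max_job, ceil(total/4)) = max(22, 20) = 22
Ratio = 22 / 22 = 1.0

1.0


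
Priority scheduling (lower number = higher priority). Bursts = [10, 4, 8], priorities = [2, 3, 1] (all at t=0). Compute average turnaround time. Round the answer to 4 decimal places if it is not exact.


Sort by priority (ascending = highest first):
Order: [(1, 8), (2, 10), (3, 4)]
Completion times:
  Priority 1, burst=8, C=8
  Priority 2, burst=10, C=18
  Priority 3, burst=4, C=22
Average turnaround = 48/3 = 16.0

16.0


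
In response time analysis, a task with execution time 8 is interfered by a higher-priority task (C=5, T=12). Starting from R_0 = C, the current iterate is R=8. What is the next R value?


R_next = C + ceil(R_prev / T_hp) * C_hp
ceil(8 / 12) = ceil(0.6667) = 1
Interference = 1 * 5 = 5
R_next = 8 + 5 = 13

13


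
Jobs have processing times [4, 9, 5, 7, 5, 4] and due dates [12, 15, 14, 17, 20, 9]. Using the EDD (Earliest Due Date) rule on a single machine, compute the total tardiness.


Sort by due date (EDD order): [(4, 9), (4, 12), (5, 14), (9, 15), (7, 17), (5, 20)]
Compute completion times and tardiness:
  Job 1: p=4, d=9, C=4, tardiness=max(0,4-9)=0
  Job 2: p=4, d=12, C=8, tardiness=max(0,8-12)=0
  Job 3: p=5, d=14, C=13, tardiness=max(0,13-14)=0
  Job 4: p=9, d=15, C=22, tardiness=max(0,22-15)=7
  Job 5: p=7, d=17, C=29, tardiness=max(0,29-17)=12
  Job 6: p=5, d=20, C=34, tardiness=max(0,34-20)=14
Total tardiness = 33

33


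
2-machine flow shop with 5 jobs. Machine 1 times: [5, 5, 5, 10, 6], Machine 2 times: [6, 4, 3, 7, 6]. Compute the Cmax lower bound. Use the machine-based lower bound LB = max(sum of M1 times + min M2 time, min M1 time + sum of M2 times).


LB1 = sum(M1 times) + min(M2 times) = 31 + 3 = 34
LB2 = min(M1 times) + sum(M2 times) = 5 + 26 = 31
Lower bound = max(LB1, LB2) = max(34, 31) = 34

34


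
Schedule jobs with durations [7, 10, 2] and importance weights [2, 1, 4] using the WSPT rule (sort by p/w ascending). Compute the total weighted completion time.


Compute p/w ratios and sort ascending (WSPT): [(2, 4), (7, 2), (10, 1)]
Compute weighted completion times:
  Job (p=2,w=4): C=2, w*C=4*2=8
  Job (p=7,w=2): C=9, w*C=2*9=18
  Job (p=10,w=1): C=19, w*C=1*19=19
Total weighted completion time = 45

45


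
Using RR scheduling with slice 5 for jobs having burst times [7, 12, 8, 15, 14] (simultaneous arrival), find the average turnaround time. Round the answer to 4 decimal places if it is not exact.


Time quantum = 5
Execution trace:
  J1 runs 5 units, time = 5
  J2 runs 5 units, time = 10
  J3 runs 5 units, time = 15
  J4 runs 5 units, time = 20
  J5 runs 5 units, time = 25
  J1 runs 2 units, time = 27
  J2 runs 5 units, time = 32
  J3 runs 3 units, time = 35
  J4 runs 5 units, time = 40
  J5 runs 5 units, time = 45
  J2 runs 2 units, time = 47
  J4 runs 5 units, time = 52
  J5 runs 4 units, time = 56
Finish times: [27, 47, 35, 52, 56]
Average turnaround = 217/5 = 43.4

43.4


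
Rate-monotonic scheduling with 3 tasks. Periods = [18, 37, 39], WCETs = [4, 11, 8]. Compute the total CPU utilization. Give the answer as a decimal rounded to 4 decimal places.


Compute individual utilizations (exact fractions):
  Task 1: C/T = 4/18 = 2/9 (approx. 0.2222)
  Task 2: C/T = 11/37 (approx. 0.2973)
  Task 3: C/T = 8/39 (approx. 0.2051)
Total utilization U = 2/9 + 11/37 + 8/39 = 3137/4329
Rounded to 4 decimal places: U = 0.7246
RM (Liu & Layland) bound for 3 tasks = 0.779763; compare with U = 3137/4329 (approx. 0.724648)
U <= bound, so schedulable by RM sufficient condition.

0.7246


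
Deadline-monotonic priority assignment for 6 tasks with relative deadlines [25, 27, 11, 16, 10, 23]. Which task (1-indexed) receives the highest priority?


Sort tasks by relative deadline (ascending):
  Task 5: deadline = 10
  Task 3: deadline = 11
  Task 4: deadline = 16
  Task 6: deadline = 23
  Task 1: deadline = 25
  Task 2: deadline = 27
Priority order (highest first): [5, 3, 4, 6, 1, 2]
Highest priority task = 5

5


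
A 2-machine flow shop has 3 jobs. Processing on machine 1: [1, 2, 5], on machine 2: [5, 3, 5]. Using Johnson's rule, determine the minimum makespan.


Apply Johnson's rule:
  Group 1 (a <= b): [(1, 1, 5), (2, 2, 3), (3, 5, 5)]
  Group 2 (a > b): []
Optimal job order: [1, 2, 3]
Schedule:
  Job 1: M1 done at 1, M2 done at 6
  Job 2: M1 done at 3, M2 done at 9
  Job 3: M1 done at 8, M2 done at 14
Makespan = 14

14


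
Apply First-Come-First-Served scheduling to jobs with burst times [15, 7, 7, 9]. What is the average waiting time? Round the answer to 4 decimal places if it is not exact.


FCFS order (as given): [15, 7, 7, 9]
Waiting times:
  Job 1: wait = 0
  Job 2: wait = 15
  Job 3: wait = 22
  Job 4: wait = 29
Sum of waiting times = 66
Average waiting time = 66/4 = 16.5

16.5


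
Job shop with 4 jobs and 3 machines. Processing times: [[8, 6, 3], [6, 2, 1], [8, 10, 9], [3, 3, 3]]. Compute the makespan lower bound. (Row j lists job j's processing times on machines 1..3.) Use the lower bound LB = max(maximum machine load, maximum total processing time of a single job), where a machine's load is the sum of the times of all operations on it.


Machine loads:
  Machine 1: 8 + 6 + 8 + 3 = 25
  Machine 2: 6 + 2 + 10 + 3 = 21
  Machine 3: 3 + 1 + 9 + 3 = 16
Max machine load = 25
Job totals:
  Job 1: 17
  Job 2: 9
  Job 3: 27
  Job 4: 9
Max job total = 27
Lower bound = max(25, 27) = 27

27


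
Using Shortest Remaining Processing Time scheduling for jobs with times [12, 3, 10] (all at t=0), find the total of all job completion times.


Since all jobs arrive at t=0, SRPT equals SPT ordering.
SPT order: [3, 10, 12]
Completion times:
  Job 1: p=3, C=3
  Job 2: p=10, C=13
  Job 3: p=12, C=25
Total completion time = 3 + 13 + 25 = 41

41


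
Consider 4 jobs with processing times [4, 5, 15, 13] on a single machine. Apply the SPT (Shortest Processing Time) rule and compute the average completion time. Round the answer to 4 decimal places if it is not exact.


Sort jobs by processing time (SPT order): [4, 5, 13, 15]
Compute completion times sequentially:
  Job 1: processing = 4, completes at 4
  Job 2: processing = 5, completes at 9
  Job 3: processing = 13, completes at 22
  Job 4: processing = 15, completes at 37
Sum of completion times = 72
Average completion time = 72/4 = 18.0

18.0


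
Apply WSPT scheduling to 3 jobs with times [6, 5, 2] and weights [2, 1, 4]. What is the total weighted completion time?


Compute p/w ratios and sort ascending (WSPT): [(2, 4), (6, 2), (5, 1)]
Compute weighted completion times:
  Job (p=2,w=4): C=2, w*C=4*2=8
  Job (p=6,w=2): C=8, w*C=2*8=16
  Job (p=5,w=1): C=13, w*C=1*13=13
Total weighted completion time = 37

37


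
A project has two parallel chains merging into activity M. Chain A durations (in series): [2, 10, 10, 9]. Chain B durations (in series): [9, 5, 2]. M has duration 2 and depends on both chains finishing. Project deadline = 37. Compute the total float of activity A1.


Forward pass: ES(A1) = sum of predecessors on chain A = 0
EF = ES + duration = 0 + 2 = 2
Backward pass: LF(M) = deadline = 37; LS(M) = 37 - 2 = 35
LF(A1) = LS(M) - sum(successors on chain A) = 35 - 29 = 6
LS = LF - duration = 6 - 2 = 4
Total float = LS - ES = 4 - 0 = 4

4


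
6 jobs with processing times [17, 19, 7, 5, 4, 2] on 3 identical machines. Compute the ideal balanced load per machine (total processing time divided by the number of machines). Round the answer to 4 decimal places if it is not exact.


Total processing time = 17 + 19 + 7 + 5 + 4 + 2 = 54
Number of machines = 3
Ideal balanced load = 54 / 3 = 18.0

18.0


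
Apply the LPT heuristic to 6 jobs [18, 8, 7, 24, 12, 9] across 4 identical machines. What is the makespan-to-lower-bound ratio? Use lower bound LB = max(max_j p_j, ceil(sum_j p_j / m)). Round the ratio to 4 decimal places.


LPT order: [24, 18, 12, 9, 8, 7]
Machine loads after assignment: [24, 18, 19, 17]
LPT makespan = 24
Lower bound = max(max_job, ceil(total/4)) = max(24, 20) = 24
Ratio = 24 / 24 = 1.0

1.0


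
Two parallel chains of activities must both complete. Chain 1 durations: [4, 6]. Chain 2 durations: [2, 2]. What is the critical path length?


Path A total = 4 + 6 = 10
Path B total = 2 + 2 = 4
Critical path = longest path = max(10, 4) = 10

10


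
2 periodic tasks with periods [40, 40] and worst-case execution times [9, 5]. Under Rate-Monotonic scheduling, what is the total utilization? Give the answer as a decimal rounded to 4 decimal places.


Compute individual utilizations (exact fractions):
  Task 1: C/T = 9/40 (approx. 0.225)
  Task 2: C/T = 5/40 = 1/8 (approx. 0.125)
Total utilization U = 9/40 + 1/8 = 7/20
Rounded to 4 decimal places: U = 0.3500
RM (Liu & Layland) bound for 2 tasks = 0.828427; compare with U = 7/20 (approx. 0.350000)
U <= bound, so schedulable by RM sufficient condition.

0.3500


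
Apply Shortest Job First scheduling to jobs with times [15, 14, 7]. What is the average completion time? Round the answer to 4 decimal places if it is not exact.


SJF order (ascending): [7, 14, 15]
Completion times:
  Job 1: burst=7, C=7
  Job 2: burst=14, C=21
  Job 3: burst=15, C=36
Average completion = 64/3 = 21.3333

21.3333


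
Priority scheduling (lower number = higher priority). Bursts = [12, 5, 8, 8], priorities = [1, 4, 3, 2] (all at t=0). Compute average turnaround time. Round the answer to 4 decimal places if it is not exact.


Sort by priority (ascending = highest first):
Order: [(1, 12), (2, 8), (3, 8), (4, 5)]
Completion times:
  Priority 1, burst=12, C=12
  Priority 2, burst=8, C=20
  Priority 3, burst=8, C=28
  Priority 4, burst=5, C=33
Average turnaround = 93/4 = 23.25

23.25


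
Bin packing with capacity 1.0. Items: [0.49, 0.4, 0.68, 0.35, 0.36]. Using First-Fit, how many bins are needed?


Place items sequentially using First-Fit:
  Item 0.49 -> new Bin 1
  Item 0.4 -> Bin 1 (now 0.89)
  Item 0.68 -> new Bin 2
  Item 0.35 -> new Bin 3
  Item 0.36 -> Bin 3 (now 0.71)
Total bins used = 3

3


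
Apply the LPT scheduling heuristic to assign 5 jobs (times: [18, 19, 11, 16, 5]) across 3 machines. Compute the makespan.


Sort jobs in decreasing order (LPT): [19, 18, 16, 11, 5]
Assign each job to the least loaded machine:
  Machine 1: jobs [19], load = 19
  Machine 2: jobs [18, 5], load = 23
  Machine 3: jobs [16, 11], load = 27
Makespan = max load = 27

27


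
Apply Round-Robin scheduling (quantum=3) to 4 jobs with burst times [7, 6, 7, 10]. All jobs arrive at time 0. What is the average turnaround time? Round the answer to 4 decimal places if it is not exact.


Time quantum = 3
Execution trace:
  J1 runs 3 units, time = 3
  J2 runs 3 units, time = 6
  J3 runs 3 units, time = 9
  J4 runs 3 units, time = 12
  J1 runs 3 units, time = 15
  J2 runs 3 units, time = 18
  J3 runs 3 units, time = 21
  J4 runs 3 units, time = 24
  J1 runs 1 units, time = 25
  J3 runs 1 units, time = 26
  J4 runs 3 units, time = 29
  J4 runs 1 units, time = 30
Finish times: [25, 18, 26, 30]
Average turnaround = 99/4 = 24.75

24.75


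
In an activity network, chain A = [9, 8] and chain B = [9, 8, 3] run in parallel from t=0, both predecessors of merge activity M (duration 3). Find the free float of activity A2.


ES(A2) = sum of predecessors on chain A = 9
EF(A2) = ES + duration = 9 + 8 = 17
Successor of A2 is M. ES(M) = max(sum(A), sum(B)) = max(17, 20) = 20
Free float = ES(successor) - EF(current) = 20 - 17 = 3

3


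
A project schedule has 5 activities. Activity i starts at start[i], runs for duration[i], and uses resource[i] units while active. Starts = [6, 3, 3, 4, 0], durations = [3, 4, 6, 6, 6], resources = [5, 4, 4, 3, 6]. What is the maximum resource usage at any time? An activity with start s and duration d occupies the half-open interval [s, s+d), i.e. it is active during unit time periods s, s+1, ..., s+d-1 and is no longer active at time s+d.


Each activity i is active on [start_i, start_i + duration_i).
Compute total resource usage per time slot:
  t=0: active resources = [6], total = 6
  t=1: active resources = [6], total = 6
  t=2: active resources = [6], total = 6
  t=3: active resources = [4, 4, 6], total = 14
  t=4: active resources = [4, 4, 3, 6], total = 17
  t=5: active resources = [4, 4, 3, 6], total = 17
  t=6: active resources = [5, 4, 4, 3], total = 16
  t=7: active resources = [5, 4, 3], total = 12
  t=8: active resources = [5, 4, 3], total = 12
  t=9: active resources = [3], total = 3
Peak resource demand = 17

17


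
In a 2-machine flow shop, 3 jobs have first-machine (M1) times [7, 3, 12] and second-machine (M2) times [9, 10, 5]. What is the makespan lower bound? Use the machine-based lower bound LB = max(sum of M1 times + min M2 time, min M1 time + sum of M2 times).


LB1 = sum(M1 times) + min(M2 times) = 22 + 5 = 27
LB2 = min(M1 times) + sum(M2 times) = 3 + 24 = 27
Lower bound = max(LB1, LB2) = max(27, 27) = 27

27


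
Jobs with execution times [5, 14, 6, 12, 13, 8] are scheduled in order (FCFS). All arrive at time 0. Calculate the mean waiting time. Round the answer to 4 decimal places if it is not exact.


FCFS order (as given): [5, 14, 6, 12, 13, 8]
Waiting times:
  Job 1: wait = 0
  Job 2: wait = 5
  Job 3: wait = 19
  Job 4: wait = 25
  Job 5: wait = 37
  Job 6: wait = 50
Sum of waiting times = 136
Average waiting time = 136/6 = 22.6667

22.6667


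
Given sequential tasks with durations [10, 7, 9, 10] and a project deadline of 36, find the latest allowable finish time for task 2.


LF(activity 2) = deadline - sum of successor durations
Successors: activities 3 through 4 with durations [9, 10]
Sum of successor durations = 19
LF = 36 - 19 = 17

17


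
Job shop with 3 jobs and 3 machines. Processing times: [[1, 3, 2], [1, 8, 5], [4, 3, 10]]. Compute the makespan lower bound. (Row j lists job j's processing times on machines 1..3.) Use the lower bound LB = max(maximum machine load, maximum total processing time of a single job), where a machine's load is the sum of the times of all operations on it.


Machine loads:
  Machine 1: 1 + 1 + 4 = 6
  Machine 2: 3 + 8 + 3 = 14
  Machine 3: 2 + 5 + 10 = 17
Max machine load = 17
Job totals:
  Job 1: 6
  Job 2: 14
  Job 3: 17
Max job total = 17
Lower bound = max(17, 17) = 17

17


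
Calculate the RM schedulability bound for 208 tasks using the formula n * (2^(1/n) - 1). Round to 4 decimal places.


Compute 2^(1/208) = 1.0033379971
Subtract 1: 1.0033379971 - 1 = 0.0033379971
Multiply by n: 208 * 0.0033379971 = 0.6943033968
Round to 4 dp: 0.6943

0.6943


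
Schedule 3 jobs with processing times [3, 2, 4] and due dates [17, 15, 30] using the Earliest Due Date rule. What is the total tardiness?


Sort by due date (EDD order): [(2, 15), (3, 17), (4, 30)]
Compute completion times and tardiness:
  Job 1: p=2, d=15, C=2, tardiness=max(0,2-15)=0
  Job 2: p=3, d=17, C=5, tardiness=max(0,5-17)=0
  Job 3: p=4, d=30, C=9, tardiness=max(0,9-30)=0
Total tardiness = 0

0


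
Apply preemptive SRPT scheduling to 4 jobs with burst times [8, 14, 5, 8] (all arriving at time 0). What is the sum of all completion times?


Since all jobs arrive at t=0, SRPT equals SPT ordering.
SPT order: [5, 8, 8, 14]
Completion times:
  Job 1: p=5, C=5
  Job 2: p=8, C=13
  Job 3: p=8, C=21
  Job 4: p=14, C=35
Total completion time = 5 + 13 + 21 + 35 = 74

74


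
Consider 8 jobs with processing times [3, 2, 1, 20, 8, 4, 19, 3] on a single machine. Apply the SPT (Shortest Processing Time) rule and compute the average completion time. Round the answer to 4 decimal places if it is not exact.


Sort jobs by processing time (SPT order): [1, 2, 3, 3, 4, 8, 19, 20]
Compute completion times sequentially:
  Job 1: processing = 1, completes at 1
  Job 2: processing = 2, completes at 3
  Job 3: processing = 3, completes at 6
  Job 4: processing = 3, completes at 9
  Job 5: processing = 4, completes at 13
  Job 6: processing = 8, completes at 21
  Job 7: processing = 19, completes at 40
  Job 8: processing = 20, completes at 60
Sum of completion times = 153
Average completion time = 153/8 = 19.125

19.125


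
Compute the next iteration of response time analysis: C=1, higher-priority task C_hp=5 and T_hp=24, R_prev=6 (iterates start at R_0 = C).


R_next = C + ceil(R_prev / T_hp) * C_hp
ceil(6 / 24) = ceil(0.25) = 1
Interference = 1 * 5 = 5
R_next = 1 + 5 = 6
R_next = R_prev, so the iteration has converged (response time = 6).

6


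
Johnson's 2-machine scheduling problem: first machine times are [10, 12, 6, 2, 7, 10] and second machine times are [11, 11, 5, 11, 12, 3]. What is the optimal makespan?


Apply Johnson's rule:
  Group 1 (a <= b): [(4, 2, 11), (5, 7, 12), (1, 10, 11)]
  Group 2 (a > b): [(2, 12, 11), (3, 6, 5), (6, 10, 3)]
Optimal job order: [4, 5, 1, 2, 3, 6]
Schedule:
  Job 4: M1 done at 2, M2 done at 13
  Job 5: M1 done at 9, M2 done at 25
  Job 1: M1 done at 19, M2 done at 36
  Job 2: M1 done at 31, M2 done at 47
  Job 3: M1 done at 37, M2 done at 52
  Job 6: M1 done at 47, M2 done at 55
Makespan = 55

55


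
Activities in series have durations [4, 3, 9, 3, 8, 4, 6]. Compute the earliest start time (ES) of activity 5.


Activity 5 starts after activities 1 through 4 complete.
Predecessor durations: [4, 3, 9, 3]
ES = 4 + 3 + 9 + 3 = 19

19


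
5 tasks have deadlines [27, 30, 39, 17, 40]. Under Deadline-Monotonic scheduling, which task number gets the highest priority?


Sort tasks by relative deadline (ascending):
  Task 4: deadline = 17
  Task 1: deadline = 27
  Task 2: deadline = 30
  Task 3: deadline = 39
  Task 5: deadline = 40
Priority order (highest first): [4, 1, 2, 3, 5]
Highest priority task = 4

4


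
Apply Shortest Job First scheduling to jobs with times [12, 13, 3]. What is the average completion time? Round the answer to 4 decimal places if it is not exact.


SJF order (ascending): [3, 12, 13]
Completion times:
  Job 1: burst=3, C=3
  Job 2: burst=12, C=15
  Job 3: burst=13, C=28
Average completion = 46/3 = 15.3333

15.3333


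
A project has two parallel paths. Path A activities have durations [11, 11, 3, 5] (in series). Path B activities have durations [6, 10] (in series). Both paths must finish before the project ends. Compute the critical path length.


Path A total = 11 + 11 + 3 + 5 = 30
Path B total = 6 + 10 = 16
Critical path = longest path = max(30, 16) = 30

30


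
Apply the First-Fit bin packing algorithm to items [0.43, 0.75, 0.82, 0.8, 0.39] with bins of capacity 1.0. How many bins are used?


Place items sequentially using First-Fit:
  Item 0.43 -> new Bin 1
  Item 0.75 -> new Bin 2
  Item 0.82 -> new Bin 3
  Item 0.8 -> new Bin 4
  Item 0.39 -> Bin 1 (now 0.82)
Total bins used = 4

4


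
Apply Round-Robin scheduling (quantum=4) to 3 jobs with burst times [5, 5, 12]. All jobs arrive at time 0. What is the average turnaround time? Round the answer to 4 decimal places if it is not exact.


Time quantum = 4
Execution trace:
  J1 runs 4 units, time = 4
  J2 runs 4 units, time = 8
  J3 runs 4 units, time = 12
  J1 runs 1 units, time = 13
  J2 runs 1 units, time = 14
  J3 runs 4 units, time = 18
  J3 runs 4 units, time = 22
Finish times: [13, 14, 22]
Average turnaround = 49/3 = 16.3333

16.3333


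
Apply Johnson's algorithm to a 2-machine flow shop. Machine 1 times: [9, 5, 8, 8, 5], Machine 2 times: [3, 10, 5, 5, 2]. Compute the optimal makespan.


Apply Johnson's rule:
  Group 1 (a <= b): [(2, 5, 10)]
  Group 2 (a > b): [(3, 8, 5), (4, 8, 5), (1, 9, 3), (5, 5, 2)]
Optimal job order: [2, 3, 4, 1, 5]
Schedule:
  Job 2: M1 done at 5, M2 done at 15
  Job 3: M1 done at 13, M2 done at 20
  Job 4: M1 done at 21, M2 done at 26
  Job 1: M1 done at 30, M2 done at 33
  Job 5: M1 done at 35, M2 done at 37
Makespan = 37

37


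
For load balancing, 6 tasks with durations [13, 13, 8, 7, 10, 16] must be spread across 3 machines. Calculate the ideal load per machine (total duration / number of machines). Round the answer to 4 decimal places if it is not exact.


Total processing time = 13 + 13 + 8 + 7 + 10 + 16 = 67
Number of machines = 3
Ideal balanced load = 67 / 3 = 22.3333

22.3333


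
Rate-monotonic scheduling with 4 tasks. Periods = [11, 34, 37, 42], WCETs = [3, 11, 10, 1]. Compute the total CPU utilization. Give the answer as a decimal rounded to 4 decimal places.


Compute individual utilizations (exact fractions):
  Task 1: C/T = 3/11 (approx. 0.2727)
  Task 2: C/T = 11/34 (approx. 0.3235)
  Task 3: C/T = 10/37 (approx. 0.2703)
  Task 4: C/T = 1/42 (approx. 0.0238)
Total utilization U = 3/11 + 11/34 + 10/37 + 1/42 = 129365/145299
Rounded to 4 decimal places: U = 0.8903
RM (Liu & Layland) bound for 4 tasks = 0.756828; compare with U = 129365/145299 (approx. 0.890336)
bound < U <= 1, so the RM sufficient condition is not met (inconclusive; an exact test such as response-time analysis is needed).

0.8903


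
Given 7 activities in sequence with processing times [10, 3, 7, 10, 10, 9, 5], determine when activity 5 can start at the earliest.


Activity 5 starts after activities 1 through 4 complete.
Predecessor durations: [10, 3, 7, 10]
ES = 10 + 3 + 7 + 10 = 30

30


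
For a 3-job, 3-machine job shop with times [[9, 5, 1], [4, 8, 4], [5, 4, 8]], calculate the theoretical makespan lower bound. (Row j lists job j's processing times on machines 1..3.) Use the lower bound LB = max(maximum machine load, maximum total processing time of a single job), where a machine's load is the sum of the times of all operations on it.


Machine loads:
  Machine 1: 9 + 4 + 5 = 18
  Machine 2: 5 + 8 + 4 = 17
  Machine 3: 1 + 4 + 8 = 13
Max machine load = 18
Job totals:
  Job 1: 15
  Job 2: 16
  Job 3: 17
Max job total = 17
Lower bound = max(18, 17) = 18

18


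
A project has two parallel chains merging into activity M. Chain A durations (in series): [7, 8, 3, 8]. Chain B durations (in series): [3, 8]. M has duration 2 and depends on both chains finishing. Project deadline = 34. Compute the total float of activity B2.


Forward pass: ES(B2) = sum of predecessors on chain B = 3
EF = ES + duration = 3 + 8 = 11
Backward pass: LF(M) = deadline = 34; LS(M) = 34 - 2 = 32
LF(B2) = LS(M) - sum(successors on chain B) = 32 - 0 = 32
LS = LF - duration = 32 - 8 = 24
Total float = LS - ES = 24 - 3 = 21

21


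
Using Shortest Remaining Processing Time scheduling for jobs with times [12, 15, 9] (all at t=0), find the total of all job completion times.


Since all jobs arrive at t=0, SRPT equals SPT ordering.
SPT order: [9, 12, 15]
Completion times:
  Job 1: p=9, C=9
  Job 2: p=12, C=21
  Job 3: p=15, C=36
Total completion time = 9 + 21 + 36 = 66

66


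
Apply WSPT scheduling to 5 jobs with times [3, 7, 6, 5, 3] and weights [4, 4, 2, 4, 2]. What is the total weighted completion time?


Compute p/w ratios and sort ascending (WSPT): [(3, 4), (5, 4), (3, 2), (7, 4), (6, 2)]
Compute weighted completion times:
  Job (p=3,w=4): C=3, w*C=4*3=12
  Job (p=5,w=4): C=8, w*C=4*8=32
  Job (p=3,w=2): C=11, w*C=2*11=22
  Job (p=7,w=4): C=18, w*C=4*18=72
  Job (p=6,w=2): C=24, w*C=2*24=48
Total weighted completion time = 186

186


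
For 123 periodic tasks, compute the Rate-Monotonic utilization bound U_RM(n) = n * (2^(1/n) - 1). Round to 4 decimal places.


Compute 2^(1/123) = 1.0056512513
Subtract 1: 1.0056512513 - 1 = 0.0056512513
Multiply by n: 123 * 0.0056512513 = 0.6951039099
Round to 4 dp: 0.6951

0.6951


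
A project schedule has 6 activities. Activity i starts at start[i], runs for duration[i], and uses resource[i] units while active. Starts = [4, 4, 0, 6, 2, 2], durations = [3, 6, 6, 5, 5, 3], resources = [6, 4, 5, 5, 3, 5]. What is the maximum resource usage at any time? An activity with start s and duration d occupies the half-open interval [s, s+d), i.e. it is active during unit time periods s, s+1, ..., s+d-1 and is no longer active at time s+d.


Each activity i is active on [start_i, start_i + duration_i).
Compute total resource usage per time slot:
  t=0: active resources = [5], total = 5
  t=1: active resources = [5], total = 5
  t=2: active resources = [5, 3, 5], total = 13
  t=3: active resources = [5, 3, 5], total = 13
  t=4: active resources = [6, 4, 5, 3, 5], total = 23
  t=5: active resources = [6, 4, 5, 3], total = 18
  t=6: active resources = [6, 4, 5, 3], total = 18
  t=7: active resources = [4, 5], total = 9
  t=8: active resources = [4, 5], total = 9
  t=9: active resources = [4, 5], total = 9
  t=10: active resources = [5], total = 5
Peak resource demand = 23

23
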